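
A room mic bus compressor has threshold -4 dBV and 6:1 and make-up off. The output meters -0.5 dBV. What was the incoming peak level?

Post-compression overshoot = -0.5 − (-4) = 3.5 dB.
Before 6:1 compression the overshoot was 3.5 × 6 = 21 dB, so input = -4 + 21 = 17 dBV.

17 dBV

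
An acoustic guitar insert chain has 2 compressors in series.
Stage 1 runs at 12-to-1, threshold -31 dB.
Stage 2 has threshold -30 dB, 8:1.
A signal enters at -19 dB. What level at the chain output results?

Stage 1: overshoot 12 dB → 12/12 = 1 dB → -30 dB.
Stage 2: -30 dB is at or below the -30 dB threshold — no compression; output -30 dB.

-30 dB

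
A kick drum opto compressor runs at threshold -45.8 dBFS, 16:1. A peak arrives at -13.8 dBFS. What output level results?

-43.8 dBFS

-13.8 dBFS sits 32 dB over threshold.
The 32 dB excess becomes 2 dB after 16:1 reduction.
That puts the output at -43.8 dBFS.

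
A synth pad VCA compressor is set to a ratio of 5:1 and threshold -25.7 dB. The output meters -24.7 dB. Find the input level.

That's 1 dB above the -25.7 dB threshold.
Before 5:1 compression the overshoot was 1 × 5 = 5 dB, so input = -25.7 + 5 = -20.7 dB.

-20.7 dB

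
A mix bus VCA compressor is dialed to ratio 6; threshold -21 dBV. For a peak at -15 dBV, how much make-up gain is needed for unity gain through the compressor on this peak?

The peak compresses to -21 + 6/6 = -20 dBV.
To reach -15 dBV requires -15 − (-20) = 5 dB of make-up.

5 dB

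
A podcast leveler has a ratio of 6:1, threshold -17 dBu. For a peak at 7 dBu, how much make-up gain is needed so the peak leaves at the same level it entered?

20 dB

Without make-up, output = threshold + overshoot/6 = -17 + 4 = -13 dBu.
Gap to target: 20 dB.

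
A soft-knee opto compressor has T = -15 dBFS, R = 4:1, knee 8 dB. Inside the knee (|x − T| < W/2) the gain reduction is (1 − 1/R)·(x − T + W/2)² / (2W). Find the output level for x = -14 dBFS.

x − T + W/2 = -14 − (-15) + 4 = 5.
GR = (1 − 1/4) × 5² / 16 = 0.75 × 25 / 16 = 1.171875 dB.
Output = -14 − 1.171875 = -15.171875 dBFS.

-15.171875 dBFS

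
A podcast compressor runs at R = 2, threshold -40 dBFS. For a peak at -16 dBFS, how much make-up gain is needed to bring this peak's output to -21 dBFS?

Overshoot 24 dB → 24/2 = 12 dB after compression, so the compressed level is -40 + 12 = -28 dBFS.
Make-up = target − compressed = -21 − (-28) = 7 dB.

7 dB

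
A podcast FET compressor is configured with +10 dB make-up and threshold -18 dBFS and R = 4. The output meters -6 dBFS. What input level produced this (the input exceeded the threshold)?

-10 dBFS

Remove make-up: -6 − 10 = -16 dBFS.
Post-compression overshoot = -16 − (-18) = 2 dB.
Undo the ratio: input overshoot = 2 × 4 = 8 dB, giving input = -10 dBFS.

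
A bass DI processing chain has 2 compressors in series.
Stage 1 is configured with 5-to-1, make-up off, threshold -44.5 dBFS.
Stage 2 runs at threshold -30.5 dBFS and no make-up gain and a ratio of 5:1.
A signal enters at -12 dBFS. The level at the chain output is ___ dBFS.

-38 dBFS

Stage 1: overshoot 32.5 dB → 32.5/5 = 6.5 dB → -38 dBFS.
Stage 2: -38 dBFS ≤ -30.5 dBFS, so stage 2 doesn't engage; output -38 dBFS.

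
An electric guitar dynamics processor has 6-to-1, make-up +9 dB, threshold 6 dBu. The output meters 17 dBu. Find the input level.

Remove make-up: 17 − 9 = 8 dBu.
Post-compression overshoot = 8 − 6 = 2 dB.
Before 6:1 compression the overshoot was 2 × 6 = 12 dB, so input = 6 + 12 = 18 dBu.

18 dBu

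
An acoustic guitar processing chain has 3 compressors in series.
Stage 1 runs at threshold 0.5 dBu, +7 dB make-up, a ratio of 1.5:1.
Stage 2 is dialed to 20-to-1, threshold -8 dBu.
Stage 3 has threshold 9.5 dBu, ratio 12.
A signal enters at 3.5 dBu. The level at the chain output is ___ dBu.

Stage 1: overshoot 3 dB → 3/1.5 = 2 dB → 2.5 dBu; +7 dB make-up → 9.5 dBu.
Stage 2: 9.5 dBu is 17.5 dB over -8 dBu; at 20:1 that becomes 0.875 dB over, giving -7.125 dBu.
Stage 3: -7.125 dBu is at or below the 9.5 dBu threshold — no compression; output -7.125 dBu.

-7.125 dBu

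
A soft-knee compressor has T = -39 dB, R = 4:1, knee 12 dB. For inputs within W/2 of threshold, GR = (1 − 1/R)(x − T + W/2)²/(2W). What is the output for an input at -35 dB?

x − T + W/2 = -35 − (-39) + 6 = 10.
GR = (1 − 1/4) × 10² / 24 = 0.75 × 100 / 24 = 3.125 dB.
Output = -35 − 3.125 = -38.125 dB.

-38.125 dB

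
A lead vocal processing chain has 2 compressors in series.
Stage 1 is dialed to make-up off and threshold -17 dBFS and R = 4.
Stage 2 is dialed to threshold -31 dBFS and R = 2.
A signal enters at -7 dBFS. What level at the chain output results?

Stage 1: -7 dBFS is 10 dB over -17 dBFS; at 4:1 that becomes 2.5 dB over, giving -14.5 dBFS.
Stage 2: -14.5 dBFS is 16.5 dB over -31 dBFS; at 2:1 that becomes 8.25 dB over, giving -22.75 dBFS.

-22.75 dBFS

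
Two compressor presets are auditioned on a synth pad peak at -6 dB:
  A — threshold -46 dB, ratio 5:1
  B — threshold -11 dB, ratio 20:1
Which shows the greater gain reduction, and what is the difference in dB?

A: GR = 40 − 40/5 = 32 dB.
B: GR = 5 − 5/20 = 4.75 dB.
A reduces 27.25 dB more.

A, by 27.25 dB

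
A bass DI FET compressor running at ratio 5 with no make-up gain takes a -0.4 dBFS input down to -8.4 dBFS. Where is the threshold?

-10.4 dBFS

Gain reduction = -0.4 − (-8.4) = 8 dB; output overshoot = GR / (R − 1) = 8 / 4 = 2 dB.
Threshold = output − output overshoot = -8.4 − 2 = -10.4 dBFS.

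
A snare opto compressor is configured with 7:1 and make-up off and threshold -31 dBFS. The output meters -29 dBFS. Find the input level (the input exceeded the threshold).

-17 dBFS

The compressed level sits -29 − (-31) = 2 dB over threshold.
Input overshoot = R × output overshoot = 14 dB → input = -31 + 14 = -17 dBFS.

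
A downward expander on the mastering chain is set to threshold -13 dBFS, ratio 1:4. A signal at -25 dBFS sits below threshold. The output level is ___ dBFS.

-61 dBFS

Undershoot = (-13) − (-25) = 12 dB.
At 1:4, that expands to 48 dB under threshold.
Output = -13 − 48 = -61 dBFS.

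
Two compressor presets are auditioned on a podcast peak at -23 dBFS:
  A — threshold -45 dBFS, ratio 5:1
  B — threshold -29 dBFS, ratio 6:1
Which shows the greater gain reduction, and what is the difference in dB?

A, by 12.6 dB

A: 22 dB over, compressed to 4.4 dB over, so 17.6 dB of GR.
B: 6 dB over, compressed to 1 dB over, so 5 dB of GR.
A applies 12.6 dB more gain reduction.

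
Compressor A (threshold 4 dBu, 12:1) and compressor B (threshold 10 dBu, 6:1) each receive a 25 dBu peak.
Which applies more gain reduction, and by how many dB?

A: GR = 21 − 21/12 = 19.25 dB.
B: GR = 15 − 15/6 = 12.5 dB.
A reduces 6.75 dB more.

A, by 6.75 dB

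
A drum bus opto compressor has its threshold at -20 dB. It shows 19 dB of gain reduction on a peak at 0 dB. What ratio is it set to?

20:1

Input overshoot = 0 − (-20) = 20 dB.
Output overshoot = 20 − 19 = 1 dB.
Ratio = input overshoot / output overshoot = 20 / 1 = 20.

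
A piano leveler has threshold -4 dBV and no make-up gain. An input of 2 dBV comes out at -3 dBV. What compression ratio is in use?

6:1

Input overshoot = 2 − (-4) = 6 dB; output overshoot = -3 − (-4) = 1 dB.
Ratio = 6 / 1 = 6.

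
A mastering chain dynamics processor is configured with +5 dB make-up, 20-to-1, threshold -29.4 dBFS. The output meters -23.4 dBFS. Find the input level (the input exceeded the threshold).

-9.4 dBFS

Remove make-up: -23.4 − 5 = -28.4 dBFS.
That's 1 dB above the -29.4 dBFS threshold.
Before 20:1 compression the overshoot was 1 × 20 = 20 dB, so input = -29.4 + 20 = -9.4 dBFS.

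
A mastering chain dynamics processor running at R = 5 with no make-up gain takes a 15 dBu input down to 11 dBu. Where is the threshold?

10 dBu

Input is 5 dB above T (since output overshoot × R = input overshoot: (11 − T)·5 = 15 − T gives T = 10 dBu).
Check: 10 + (15 − 10)/5 = 10 + 1 = 11 dBu. ✓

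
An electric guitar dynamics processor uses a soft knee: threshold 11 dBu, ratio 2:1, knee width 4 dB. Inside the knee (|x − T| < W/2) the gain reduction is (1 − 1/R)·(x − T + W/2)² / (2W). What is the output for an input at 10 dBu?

9.9375 dBu

x − T + W/2 = 10 − 11 + 2 = 1.
GR = (1 − 1/2) × 1² / 8 = 0.5 × 1 / 8 = 0.0625 dB.
Output = 10 − 0.0625 = 9.9375 dBu.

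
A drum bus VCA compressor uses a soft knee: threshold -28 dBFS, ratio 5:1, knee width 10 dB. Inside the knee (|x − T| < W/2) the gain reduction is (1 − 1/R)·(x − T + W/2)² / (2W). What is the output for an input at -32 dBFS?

-32.04 dBFS

x − T + W/2 = -32 − (-28) + 5 = 1.
GR = (1 − 1/5) × 1² / 20 = 0.8 × 1 / 20 = 0.04 dB.
Output = -32 − 0.04 = -32.04 dBFS.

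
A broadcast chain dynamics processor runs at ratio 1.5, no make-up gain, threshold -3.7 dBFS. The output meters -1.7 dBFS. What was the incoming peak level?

That's 2 dB above the -3.7 dBFS threshold.
Undo the ratio: input overshoot = 2 × 1.5 = 3 dB, giving input = -0.7 dBFS.

-0.7 dBFS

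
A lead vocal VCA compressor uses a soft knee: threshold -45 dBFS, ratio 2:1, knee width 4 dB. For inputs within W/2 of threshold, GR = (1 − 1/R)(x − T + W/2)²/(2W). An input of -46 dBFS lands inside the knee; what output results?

-46.0625 dBFS

x − T + W/2 = -46 − (-45) + 2 = 1.
GR = (1 − 1/2) × 1² / 8 = 0.5 × 1 / 8 = 0.0625 dB.
Output = -46 − 0.0625 = -46.0625 dBFS.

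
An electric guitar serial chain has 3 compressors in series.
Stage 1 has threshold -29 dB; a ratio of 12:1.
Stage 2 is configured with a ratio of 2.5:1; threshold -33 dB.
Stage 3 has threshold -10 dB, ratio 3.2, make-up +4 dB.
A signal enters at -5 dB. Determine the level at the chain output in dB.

-26.6 dB

Stage 1: overshoot 24 dB → 24/12 = 2 dB → -27 dB.
Stage 2: -27 dB is 6 dB over -33 dB; at 2.5:1 that becomes 2.4 dB over, giving -30.6 dB.
Stage 3: -30.6 dB is at or below the -10 dB threshold — no compression; make-up brings it to -26.6 dB.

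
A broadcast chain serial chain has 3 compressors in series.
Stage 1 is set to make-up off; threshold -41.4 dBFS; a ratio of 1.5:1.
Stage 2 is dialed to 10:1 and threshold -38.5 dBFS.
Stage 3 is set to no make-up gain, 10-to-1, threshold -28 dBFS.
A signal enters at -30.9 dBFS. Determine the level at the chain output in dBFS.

-38.09 dBFS

Stage 1: -30.9 dBFS is 10.5 dB over -41.4 dBFS; at 1.5:1 that becomes 7 dB over, giving -34.4 dBFS.
Stage 2: overshoot 4.1 dB → 4.1/10 = 0.41 dB → -38.09 dBFS.
Stage 3: below threshold (-38.09 ≤ -28); passes unchanged; output -38.09 dBFS.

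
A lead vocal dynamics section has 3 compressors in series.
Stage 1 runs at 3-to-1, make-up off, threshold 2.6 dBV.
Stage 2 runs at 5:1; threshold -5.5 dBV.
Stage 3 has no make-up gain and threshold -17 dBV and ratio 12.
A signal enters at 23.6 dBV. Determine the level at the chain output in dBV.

-15.79 dBV

Stage 1: 23.6 dBV is 21 dB over 2.6 dBV; at 3:1 that becomes 7 dB over, giving 9.6 dBV.
Stage 2: 9.6 dBV is 15.1 dB over -5.5 dBV; at 5:1 that becomes 3.02 dB over, giving -2.48 dBV.
Stage 3: 14.52 dB above -17 dBV, reduced 12:1 to 1.21 dB above → -15.79 dBV.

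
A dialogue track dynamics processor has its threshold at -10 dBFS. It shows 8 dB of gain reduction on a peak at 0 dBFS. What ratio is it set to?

Input overshoot = 0 − (-10) = 10 dB.
Output overshoot = 10 − 8 = 2 dB.
Ratio = input overshoot / output overshoot = 10 / 2 = 5.

5:1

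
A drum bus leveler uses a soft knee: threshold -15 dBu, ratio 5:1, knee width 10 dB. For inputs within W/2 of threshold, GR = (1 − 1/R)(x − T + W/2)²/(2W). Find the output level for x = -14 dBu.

-15.44 dBu

x − T + W/2 = -14 − (-15) + 5 = 6.
GR = (1 − 1/5) × 6² / 20 = 0.8 × 36 / 20 = 1.44 dB.
Output = -14 − 1.44 = -15.44 dBu.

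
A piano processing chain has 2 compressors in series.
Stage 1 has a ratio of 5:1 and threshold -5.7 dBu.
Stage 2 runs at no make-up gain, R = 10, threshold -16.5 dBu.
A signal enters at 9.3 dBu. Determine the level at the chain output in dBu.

-15.12 dBu

Stage 1: 9.3 dBu is 15 dB over -5.7 dBu; at 5:1 that becomes 3 dB over, giving -2.7 dBu.
Stage 2: overshoot 13.8 dB → 13.8/10 = 1.38 dB → -15.12 dBu.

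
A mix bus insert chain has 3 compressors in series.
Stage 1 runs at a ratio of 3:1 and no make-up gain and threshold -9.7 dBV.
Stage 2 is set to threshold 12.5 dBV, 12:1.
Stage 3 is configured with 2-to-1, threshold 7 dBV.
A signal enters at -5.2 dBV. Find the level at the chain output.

-8.2 dBV

Stage 1: overshoot 4.5 dB → 4.5/3 = 1.5 dB → -8.2 dBV.
Stage 2: below threshold (-8.2 ≤ 12.5); passes unchanged; output -8.2 dBV.
Stage 3: -8.2 dBV ≤ 7 dBV, so stage 3 doesn't engage; output -8.2 dBV.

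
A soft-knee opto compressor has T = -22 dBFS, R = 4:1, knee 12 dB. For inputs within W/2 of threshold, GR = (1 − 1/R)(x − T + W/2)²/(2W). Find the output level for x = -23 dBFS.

-23.78125 dBFS

x − T + W/2 = -23 − (-22) + 6 = 5.
GR = (1 − 1/4) × 5² / 24 = 0.75 × 25 / 24 = 0.78125 dB.
Output = -23 − 0.78125 = -23.78125 dBFS.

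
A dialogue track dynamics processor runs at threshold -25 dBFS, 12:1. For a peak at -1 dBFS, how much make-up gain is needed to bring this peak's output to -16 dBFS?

7 dB

The peak compresses to -25 + 24/12 = -23 dBFS.
To reach -16 dBFS requires -16 − (-23) = 7 dB of make-up.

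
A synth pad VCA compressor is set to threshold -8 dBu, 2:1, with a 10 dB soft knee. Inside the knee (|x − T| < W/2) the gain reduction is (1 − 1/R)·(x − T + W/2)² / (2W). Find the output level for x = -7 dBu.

-7.9 dBu

x − T + W/2 = -7 − (-8) + 5 = 6.
GR = (1 − 1/2) × 6² / 20 = 0.5 × 36 / 20 = 0.9 dB.
Output = -7 − 0.9 = -7.9 dBu.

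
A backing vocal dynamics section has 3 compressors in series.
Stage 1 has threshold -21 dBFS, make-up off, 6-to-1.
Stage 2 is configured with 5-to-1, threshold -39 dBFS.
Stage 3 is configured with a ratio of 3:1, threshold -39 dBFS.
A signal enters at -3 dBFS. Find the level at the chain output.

Stage 1: 18 dB above -21 dBFS, reduced 6:1 to 3 dB above → -18 dBFS.
Stage 2: -18 dBFS is 21 dB over -39 dBFS; at 5:1 that becomes 4.2 dB over, giving -34.8 dBFS.
Stage 3: -34.8 dBFS is 4.2 dB over -39 dBFS; at 3:1 that becomes 1.4 dB over, giving -37.6 dBFS.

-37.6 dBFS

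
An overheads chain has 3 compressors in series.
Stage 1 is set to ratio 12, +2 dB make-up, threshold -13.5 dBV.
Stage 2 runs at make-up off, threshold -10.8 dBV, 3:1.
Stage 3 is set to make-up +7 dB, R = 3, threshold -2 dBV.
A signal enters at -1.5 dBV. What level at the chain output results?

Stage 1: overshoot 12 dB → 12/12 = 1 dB → -12.5 dBV; +2 dB make-up → -10.5 dBV.
Stage 2: 0.3 dB above -10.8 dBV, reduced 3:1 to 0.1 dB above → -10.7 dBV.
Stage 3: below threshold (-10.7 ≤ -2); passes unchanged; make-up brings it to -3.7 dBV.

-3.7 dBV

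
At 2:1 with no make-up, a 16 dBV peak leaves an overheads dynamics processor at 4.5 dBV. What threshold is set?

Gain reduction = 16 − 4.5 = 11.5 dB; output overshoot = GR / (R − 1) = 11.5 / 1 = 11.5 dB.
Threshold = output − output overshoot = 4.5 − 11.5 = -7 dBV.

-7 dBV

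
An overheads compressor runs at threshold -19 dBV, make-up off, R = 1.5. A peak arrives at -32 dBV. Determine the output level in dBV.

-32 dBV is 13 dB below the -19 dBV threshold, so no gain reduction is applied.
Output = input = -32 dBV.

-32 dBV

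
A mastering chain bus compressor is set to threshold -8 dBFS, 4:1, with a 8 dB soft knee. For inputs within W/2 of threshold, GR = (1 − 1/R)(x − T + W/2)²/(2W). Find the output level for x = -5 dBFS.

x − T + W/2 = -5 − (-8) + 4 = 7.
GR = (1 − 1/4) × 7² / 16 = 0.75 × 49 / 16 = 2.296875 dB.
Output = -5 − 2.296875 = -7.296875 dBFS.

-7.296875 dBFS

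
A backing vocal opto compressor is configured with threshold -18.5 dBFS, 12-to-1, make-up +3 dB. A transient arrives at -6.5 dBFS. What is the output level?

-14.5 dBFS

The input is 12 dB above the -18.5 dBFS threshold.
At 12:1 the overshoot is divided by 12, leaving 1 dB above threshold.
That puts the output at -17.5 dBFS; make-up adds 3 dB, giving -14.5 dBFS.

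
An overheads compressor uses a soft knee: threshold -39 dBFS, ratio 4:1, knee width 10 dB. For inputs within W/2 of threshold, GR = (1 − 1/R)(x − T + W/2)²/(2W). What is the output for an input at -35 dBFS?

x − T + W/2 = -35 − (-39) + 5 = 9.
GR = (1 − 1/4) × 9² / 20 = 0.75 × 81 / 20 = 3.0375 dB.
Output = -35 − 3.0375 = -38.0375 dBFS.

-38.0375 dBFS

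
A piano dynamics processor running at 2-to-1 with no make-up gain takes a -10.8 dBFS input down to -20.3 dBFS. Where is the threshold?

Let T be the threshold. Output overshoot = (input overshoot)/R, so -20.3 − T = (-10.8 − T)/2.
2·(-20.3 − T) = -10.8 − T → 1·T = -40.6 − (-10.8) = -29.8.
T = -29.8/1 = -29.8 dBFS.

-29.8 dBFS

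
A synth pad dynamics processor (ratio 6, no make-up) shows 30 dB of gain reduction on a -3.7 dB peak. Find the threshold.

Input is 36 dB above T (since output overshoot × R = input overshoot: (-33.7 − T)·6 = -3.7 − T gives T = -39.7 dB).
Check: -39.7 + (-3.7 − (-39.7))/6 = -39.7 + 6 = -33.7 dB. ✓

-39.7 dB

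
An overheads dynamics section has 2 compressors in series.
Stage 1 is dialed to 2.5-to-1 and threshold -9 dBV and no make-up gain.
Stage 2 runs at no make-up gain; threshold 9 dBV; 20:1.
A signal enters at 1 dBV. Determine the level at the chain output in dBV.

Stage 1: overshoot 10 dB → 10/2.5 = 4 dB → -5 dBV.
Stage 2: -5 dBV is at or below the 9 dBV threshold — no compression; output -5 dBV.

-5 dBV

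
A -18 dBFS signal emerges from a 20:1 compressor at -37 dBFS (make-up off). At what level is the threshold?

-38 dBFS

Input is 20 dB above T (since output overshoot × R = input overshoot: (-37 − T)·20 = -18 − T gives T = -38 dBFS).
Check: -38 + (-18 − (-38))/20 = -38 + 1 = -37 dBFS. ✓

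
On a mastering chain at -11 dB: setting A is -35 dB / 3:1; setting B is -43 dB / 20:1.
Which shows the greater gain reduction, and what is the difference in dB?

B, by 14.4 dB

A: overshoot 24 dB → output overshoot 8 dB → GR 16 dB.
B: overshoot 32 dB → output overshoot 1.6 dB → GR 30.4 dB.
B reduces 14.4 dB more.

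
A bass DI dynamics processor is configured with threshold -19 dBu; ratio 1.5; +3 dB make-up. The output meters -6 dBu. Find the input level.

Remove make-up: -6 − 3 = -9 dBu.
That's 10 dB above the -19 dBu threshold.
Before 1.5:1 compression the overshoot was 10 × 1.5 = 15 dB, so input = -19 + 15 = -4 dBu.

-4 dBu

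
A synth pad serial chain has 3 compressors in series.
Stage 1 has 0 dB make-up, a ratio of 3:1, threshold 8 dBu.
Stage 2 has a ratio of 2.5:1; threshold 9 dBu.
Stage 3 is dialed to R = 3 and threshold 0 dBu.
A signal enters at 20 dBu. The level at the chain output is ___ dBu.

3.4 dBu

Stage 1: 12 dB above 8 dBu, reduced 3:1 to 4 dB above → 12 dBu.
Stage 2: 3 dB above 9 dBu, reduced 2.5:1 to 1.2 dB above → 10.2 dBu.
Stage 3: 10.2 dB above 0 dBu, reduced 3:1 to 3.4 dB above → 3.4 dBu.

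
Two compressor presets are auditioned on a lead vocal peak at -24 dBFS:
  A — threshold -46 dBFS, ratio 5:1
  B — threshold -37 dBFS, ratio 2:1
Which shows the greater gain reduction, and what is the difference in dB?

A: 22 dB over, compressed to 4.4 dB over, so 17.6 dB of GR.
B: 13 dB over, compressed to 6.5 dB over, so 6.5 dB of GR.
A applies 11.1 dB more gain reduction.

A, by 11.1 dB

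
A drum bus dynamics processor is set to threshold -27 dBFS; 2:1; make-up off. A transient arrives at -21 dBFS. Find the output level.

-21 dBFS sits 6 dB over threshold.
At 2:1 the overshoot is divided by 2, leaving 3 dB above threshold.
Output = -27 + 3 = -24 dBFS.

-24 dBFS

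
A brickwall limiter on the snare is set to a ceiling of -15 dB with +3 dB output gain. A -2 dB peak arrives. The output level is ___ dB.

-12 dB

The limiter clamps the peak to its -15 dB ceiling.
Output gain then adds 3 dB: -15 + 3 = -12 dB.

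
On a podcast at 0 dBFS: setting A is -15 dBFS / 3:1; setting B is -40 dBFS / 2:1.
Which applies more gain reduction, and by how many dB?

A: 15 dB over, compressed to 5 dB over, so 10 dB of GR.
B: 40 dB over, compressed to 20 dB over, so 20 dB of GR.
B applies 10 dB more gain reduction.

B, by 10 dB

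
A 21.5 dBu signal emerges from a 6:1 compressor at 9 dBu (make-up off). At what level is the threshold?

6.5 dBu

Gain reduction = 21.5 − 9 = 12.5 dB; output overshoot = GR / (R − 1) = 12.5 / 5 = 2.5 dB.
Threshold = output − output overshoot = 9 − 2.5 = 6.5 dBu.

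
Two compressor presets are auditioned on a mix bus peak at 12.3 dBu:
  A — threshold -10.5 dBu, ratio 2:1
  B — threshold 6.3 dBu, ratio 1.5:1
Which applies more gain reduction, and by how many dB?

A, by 9.4 dB

A: overshoot 22.8 dB → output overshoot 11.4 dB → GR 11.4 dB.
B: overshoot 6 dB → output overshoot 4 dB → GR 2 dB.
A applies 9.4 dB more gain reduction.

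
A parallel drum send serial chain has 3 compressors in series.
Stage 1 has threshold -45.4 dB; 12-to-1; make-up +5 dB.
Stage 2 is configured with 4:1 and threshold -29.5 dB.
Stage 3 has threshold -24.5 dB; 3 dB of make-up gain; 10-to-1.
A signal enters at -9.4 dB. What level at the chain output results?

-34.4 dB

Stage 1: -9.4 dB is 36 dB over -45.4 dB; at 12:1 that becomes 3 dB over, giving -42.4 dB; +5 dB make-up → -37.4 dB.
Stage 2: below threshold (-37.4 ≤ -29.5); passes unchanged; output -37.4 dB.
Stage 3: -37.4 dB is at or below the -24.5 dB threshold — no compression; make-up brings it to -34.4 dB.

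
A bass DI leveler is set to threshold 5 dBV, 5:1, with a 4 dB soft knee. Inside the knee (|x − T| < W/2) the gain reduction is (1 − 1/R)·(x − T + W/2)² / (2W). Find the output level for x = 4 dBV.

x − T + W/2 = 4 − 5 + 2 = 1.
GR = (1 − 1/5) × 1² / 8 = 0.8 × 1 / 8 = 0.1 dB.
Output = 4 − 0.1 = 3.9 dBV.

3.9 dBV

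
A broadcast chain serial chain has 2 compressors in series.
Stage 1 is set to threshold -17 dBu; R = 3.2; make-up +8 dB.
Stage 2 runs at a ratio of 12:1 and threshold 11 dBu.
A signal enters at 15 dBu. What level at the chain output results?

1 dBu

Stage 1: 15 dBu is 32 dB over -17 dBu; at 3.2:1 that becomes 10 dB over, giving -7 dBu; +8 dB make-up → 1 dBu.
Stage 2: 1 dBu ≤ 11 dBu, so stage 2 doesn't engage; output 1 dBu.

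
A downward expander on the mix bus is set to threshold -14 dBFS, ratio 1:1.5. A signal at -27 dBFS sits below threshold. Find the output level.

-33.5 dBFS

Undershoot = (-14) − (-27) = 13 dB.
At 1:1.5, that expands to 19.5 dB under threshold.
Output = -14 − 19.5 = -33.5 dBFS.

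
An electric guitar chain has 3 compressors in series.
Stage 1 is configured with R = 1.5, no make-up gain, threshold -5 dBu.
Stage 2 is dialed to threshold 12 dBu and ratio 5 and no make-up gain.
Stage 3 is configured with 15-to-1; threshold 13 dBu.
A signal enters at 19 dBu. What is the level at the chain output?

Stage 1: 24 dB above -5 dBu, reduced 1.5:1 to 16 dB above → 11 dBu.
Stage 2: 11 dBu ≤ 12 dBu, so stage 2 doesn't engage; output 11 dBu.
Stage 3: below threshold (11 ≤ 13); passes unchanged; output 11 dBu.

11 dBu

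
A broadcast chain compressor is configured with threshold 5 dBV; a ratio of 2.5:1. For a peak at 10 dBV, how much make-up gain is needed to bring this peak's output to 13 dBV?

Overshoot 5 dB → 5/2.5 = 2 dB after compression, so the compressed level is 5 + 2 = 7 dBV.
Make-up = target − compressed = 13 − 7 = 6 dB.

6 dB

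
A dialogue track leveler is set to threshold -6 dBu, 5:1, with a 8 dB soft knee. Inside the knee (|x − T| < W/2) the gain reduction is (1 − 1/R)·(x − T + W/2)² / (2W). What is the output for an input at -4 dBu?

x − T + W/2 = -4 − (-6) + 4 = 6.
GR = (1 − 1/5) × 6² / 16 = 0.8 × 36 / 16 = 1.8 dB.
Output = -4 − 1.8 = -5.8 dBu.

-5.8 dBu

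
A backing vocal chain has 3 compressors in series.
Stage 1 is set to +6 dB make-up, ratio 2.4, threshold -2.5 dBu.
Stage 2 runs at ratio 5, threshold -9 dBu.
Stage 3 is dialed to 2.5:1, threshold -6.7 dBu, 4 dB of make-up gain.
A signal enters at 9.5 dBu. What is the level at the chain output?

-2.22 dBu

Stage 1: 12 dB above -2.5 dBu, reduced 2.4:1 to 5 dB above → 2.5 dBu; +6 dB make-up → 8.5 dBu.
Stage 2: overshoot 17.5 dB → 17.5/5 = 3.5 dB → -5.5 dBu.
Stage 3: overshoot 1.2 dB → 1.2/2.5 = 0.48 dB → -6.22 dBu; +4 dB make-up → -2.22 dBu.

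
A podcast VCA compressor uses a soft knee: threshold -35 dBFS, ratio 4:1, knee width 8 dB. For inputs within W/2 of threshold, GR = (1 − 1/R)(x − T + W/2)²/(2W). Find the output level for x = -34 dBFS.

-35.171875 dBFS

x − T + W/2 = -34 − (-35) + 4 = 5.
GR = (1 − 1/4) × 5² / 16 = 0.75 × 25 / 16 = 1.171875 dB.
Output = -34 − 1.171875 = -35.171875 dBFS.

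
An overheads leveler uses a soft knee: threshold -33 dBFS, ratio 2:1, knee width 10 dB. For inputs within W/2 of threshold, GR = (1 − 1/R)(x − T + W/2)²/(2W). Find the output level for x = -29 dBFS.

x − T + W/2 = -29 − (-33) + 5 = 9.
GR = (1 − 1/2) × 9² / 20 = 0.5 × 81 / 20 = 2.025 dB.
Output = -29 − 2.025 = -31.025 dBFS.

-31.025 dBFS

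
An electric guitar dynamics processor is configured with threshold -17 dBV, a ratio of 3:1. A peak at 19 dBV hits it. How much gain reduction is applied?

The signal is 36 dB above threshold.
After 3:1 compression the overshoot becomes 36/3 = 12 dB.
GR = overshoot in − overshoot out = 36 − 12 = 24 dB.

24 dB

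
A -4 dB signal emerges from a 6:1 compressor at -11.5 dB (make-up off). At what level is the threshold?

-13 dB

Let T be the threshold. Output overshoot = (input overshoot)/R, so -11.5 − T = (-4 − T)/6.
6·(-11.5 − T) = -4 − T → 5·T = -69 − (-4) = -65.
T = -65/5 = -13 dB.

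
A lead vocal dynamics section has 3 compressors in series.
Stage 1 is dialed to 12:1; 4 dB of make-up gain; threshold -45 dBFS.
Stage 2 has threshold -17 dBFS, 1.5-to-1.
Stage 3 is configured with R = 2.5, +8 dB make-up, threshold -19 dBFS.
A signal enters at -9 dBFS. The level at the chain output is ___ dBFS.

Stage 1: -9 dBFS is 36 dB over -45 dBFS; at 12:1 that becomes 3 dB over, giving -42 dBFS; +4 dB make-up → -38 dBFS.
Stage 2: -38 dBFS ≤ -17 dBFS, so stage 2 doesn't engage; output -38 dBFS.
Stage 3: -38 dBFS is at or below the -19 dBFS threshold — no compression; make-up brings it to -30 dBFS.

-30 dBFS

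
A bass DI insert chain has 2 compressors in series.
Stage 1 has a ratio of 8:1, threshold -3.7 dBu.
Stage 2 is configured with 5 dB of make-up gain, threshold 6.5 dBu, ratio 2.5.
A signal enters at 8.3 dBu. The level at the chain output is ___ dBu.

Stage 1: overshoot 12 dB → 12/8 = 1.5 dB → -2.2 dBu.
Stage 2: -2.2 dBu ≤ 6.5 dBu, so stage 2 doesn't engage; make-up brings it to 2.8 dBu.

2.8 dBu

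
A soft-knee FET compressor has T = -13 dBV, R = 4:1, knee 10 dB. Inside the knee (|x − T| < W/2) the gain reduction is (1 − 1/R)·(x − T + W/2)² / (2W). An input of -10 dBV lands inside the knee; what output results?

-12.4 dBV

x − T + W/2 = -10 − (-13) + 5 = 8.
GR = (1 − 1/4) × 8² / 20 = 0.75 × 64 / 20 = 2.4 dB.
Output = -10 − 2.4 = -12.4 dBV.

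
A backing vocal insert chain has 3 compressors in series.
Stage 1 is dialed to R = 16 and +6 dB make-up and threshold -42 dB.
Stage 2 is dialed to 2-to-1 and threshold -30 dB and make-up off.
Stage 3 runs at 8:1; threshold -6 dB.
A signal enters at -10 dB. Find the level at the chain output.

-34 dB

Stage 1: overshoot 32 dB → 32/16 = 2 dB → -40 dB; +6 dB make-up → -34 dB.
Stage 2: -34 dB ≤ -30 dB, so stage 2 doesn't engage; output -34 dB.
Stage 3: -34 dB is at or below the -6 dB threshold — no compression; output -34 dB.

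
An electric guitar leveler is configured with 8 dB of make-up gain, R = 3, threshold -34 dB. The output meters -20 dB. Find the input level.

Stripping the +8 dB make-up gives -28 dB at the gain stage.
The compressed level sits -28 − (-34) = 6 dB over threshold.
Before 3:1 compression the overshoot was 6 × 3 = 18 dB, so input = -34 + 18 = -16 dB.

-16 dB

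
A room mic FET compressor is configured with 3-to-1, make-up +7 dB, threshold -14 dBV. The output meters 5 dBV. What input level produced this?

22 dBV

Before make-up, the level was 5 − 7 = -2 dBV.
That's 12 dB above the -14 dBV threshold.
Input overshoot = R × output overshoot = 36 dB → input = -14 + 36 = 22 dBV.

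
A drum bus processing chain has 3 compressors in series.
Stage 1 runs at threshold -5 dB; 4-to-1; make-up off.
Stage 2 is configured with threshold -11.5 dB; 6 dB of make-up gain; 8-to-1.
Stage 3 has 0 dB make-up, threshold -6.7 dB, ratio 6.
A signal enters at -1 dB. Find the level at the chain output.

-6.34375 dB

Stage 1: overshoot 4 dB → 4/4 = 1 dB → -4 dB.
Stage 2: overshoot 7.5 dB → 7.5/8 = 0.9375 dB → -10.5625 dB; +6 dB make-up → -4.5625 dB.
Stage 3: overshoot 2.1375 dB → 2.1375/6 = 0.35625 dB → -6.34375 dB.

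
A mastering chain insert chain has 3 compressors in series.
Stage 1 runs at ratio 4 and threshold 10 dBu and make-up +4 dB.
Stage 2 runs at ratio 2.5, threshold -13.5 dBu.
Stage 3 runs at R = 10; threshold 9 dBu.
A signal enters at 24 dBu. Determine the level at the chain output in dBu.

-1.1 dBu

Stage 1: 14 dB above 10 dBu, reduced 4:1 to 3.5 dB above → 13.5 dBu; +4 dB make-up → 17.5 dBu.
Stage 2: 31 dB above -13.5 dBu, reduced 2.5:1 to 12.4 dB above → -1.1 dBu.
Stage 3: below threshold (-1.1 ≤ 9); passes unchanged; output -1.1 dBu.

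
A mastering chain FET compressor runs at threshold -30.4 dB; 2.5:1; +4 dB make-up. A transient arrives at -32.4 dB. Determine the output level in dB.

-28.4 dB

-32.4 dB is 2 dB below the -30.4 dB threshold, so no gain reduction is applied.
Make-up gain adds 4 dB: -32.4 + 4 = -28.4 dB.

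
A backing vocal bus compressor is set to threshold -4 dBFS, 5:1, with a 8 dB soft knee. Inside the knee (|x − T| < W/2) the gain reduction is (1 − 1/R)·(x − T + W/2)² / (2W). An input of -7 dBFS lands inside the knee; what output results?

-7.05 dBFS

x − T + W/2 = -7 − (-4) + 4 = 1.
GR = (1 − 1/5) × 1² / 16 = 0.8 × 1 / 16 = 0.05 dB.
Output = -7 − 0.05 = -7.05 dBFS.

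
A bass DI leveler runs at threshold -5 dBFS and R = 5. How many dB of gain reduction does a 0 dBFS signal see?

4 dB

The signal is 5 dB above threshold.
After 5:1 compression the overshoot becomes 5/5 = 1 dB.
So the signal is attenuated by 5 − 1 = 4 dB.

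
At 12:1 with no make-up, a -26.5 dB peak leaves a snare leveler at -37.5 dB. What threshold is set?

-38.5 dB

Input is 12 dB above T (since output overshoot × R = input overshoot: (-37.5 − T)·12 = -26.5 − T gives T = -38.5 dB).
Check: -38.5 + (-26.5 − (-38.5))/12 = -38.5 + 1 = -37.5 dB. ✓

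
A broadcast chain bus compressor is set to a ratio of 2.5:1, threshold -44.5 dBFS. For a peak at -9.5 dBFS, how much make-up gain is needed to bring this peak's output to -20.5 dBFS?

Without make-up, output = threshold + overshoot/2.5 = -44.5 + 14 = -30.5 dBFS.
Gap to target: 10 dB.

10 dB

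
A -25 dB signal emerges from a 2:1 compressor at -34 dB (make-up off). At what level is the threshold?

Input is 18 dB above T (since output overshoot × R = input overshoot: (-34 − T)·2 = -25 − T gives T = -43 dB).
Check: -43 + (-25 − (-43))/2 = -43 + 9 = -34 dB. ✓

-43 dB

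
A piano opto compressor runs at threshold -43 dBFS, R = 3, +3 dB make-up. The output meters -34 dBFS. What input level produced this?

Stripping the +3 dB make-up gives -37 dBFS at the gain stage.
Post-compression overshoot = -37 − (-43) = 6 dB.
Before 3:1 compression the overshoot was 6 × 3 = 18 dB, so input = -43 + 18 = -25 dBFS.

-25 dBFS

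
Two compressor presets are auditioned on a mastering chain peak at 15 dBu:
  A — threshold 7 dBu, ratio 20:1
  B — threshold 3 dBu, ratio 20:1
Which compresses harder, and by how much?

B, by 3.8 dB

A: GR = 8 − 8/20 = 7.6 dB.
B: GR = 12 − 12/20 = 11.4 dB.
B reduces 3.8 dB more.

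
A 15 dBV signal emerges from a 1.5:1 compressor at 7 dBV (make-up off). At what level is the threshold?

Gain reduction = 15 − 7 = 8 dB; output overshoot = GR / (R − 1) = 8 / 0.5 = 16 dB.
Threshold = output − output overshoot = 7 − 16 = -9 dBV.

-9 dBV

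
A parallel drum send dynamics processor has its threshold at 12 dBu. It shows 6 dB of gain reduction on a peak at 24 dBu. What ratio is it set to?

Input overshoot = 24 − 12 = 12 dB.
Output overshoot = 12 − 6 = 6 dB.
Ratio = input overshoot / output overshoot = 12 / 6 = 2.

2:1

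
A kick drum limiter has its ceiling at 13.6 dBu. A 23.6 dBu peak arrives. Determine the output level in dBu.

A brickwall limiter is an ∞:1 compressor: any input above the ceiling is clamped to 13.6 dBu.

13.6 dBu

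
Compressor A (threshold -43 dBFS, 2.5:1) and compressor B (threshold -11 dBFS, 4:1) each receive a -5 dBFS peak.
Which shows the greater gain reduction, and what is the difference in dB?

A: GR = 38 − 38/2.5 = 22.8 dB.
B: GR = 6 − 6/4 = 4.5 dB.
A applies 18.3 dB more gain reduction.

A, by 18.3 dB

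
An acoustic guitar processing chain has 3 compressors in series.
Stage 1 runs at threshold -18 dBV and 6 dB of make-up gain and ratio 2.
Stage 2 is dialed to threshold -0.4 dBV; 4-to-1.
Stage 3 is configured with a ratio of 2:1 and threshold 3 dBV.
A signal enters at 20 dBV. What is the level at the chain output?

1.45 dBV

Stage 1: 20 dBV is 38 dB over -18 dBV; at 2:1 that becomes 19 dB over, giving 1 dBV; +6 dB make-up → 7 dBV.
Stage 2: 7 dBV is 7.4 dB over -0.4 dBV; at 4:1 that becomes 1.85 dB over, giving 1.45 dBV.
Stage 3: 1.45 dBV ≤ 3 dBV, so stage 3 doesn't engage; output 1.45 dBV.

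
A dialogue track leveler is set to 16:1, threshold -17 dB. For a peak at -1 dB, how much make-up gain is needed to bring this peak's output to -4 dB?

The peak compresses to -17 + 16/16 = -16 dB.
To reach -4 dB requires -4 − (-16) = 12 dB of make-up.

12 dB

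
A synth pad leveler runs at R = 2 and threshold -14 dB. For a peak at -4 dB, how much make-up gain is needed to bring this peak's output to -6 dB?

3 dB

Overshoot 10 dB → 10/2 = 5 dB after compression, so the compressed level is -14 + 5 = -9 dB.
Make-up = target − compressed = -6 − (-9) = 3 dB.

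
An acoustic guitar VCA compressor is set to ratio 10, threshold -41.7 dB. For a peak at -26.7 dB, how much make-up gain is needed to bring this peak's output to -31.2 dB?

Overshoot 15 dB → 15/10 = 1.5 dB after compression, so the compressed level is -41.7 + 1.5 = -40.2 dB.
Make-up = target − compressed = -31.2 − (-40.2) = 9 dB.

9 dB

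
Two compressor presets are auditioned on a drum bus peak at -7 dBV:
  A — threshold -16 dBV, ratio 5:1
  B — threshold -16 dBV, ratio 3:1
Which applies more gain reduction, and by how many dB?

A: 9 dB over, compressed to 1.8 dB over, so 7.2 dB of GR.
B: 9 dB over, compressed to 3 dB over, so 6 dB of GR.
A reduces 1.2 dB more.

A, by 1.2 dB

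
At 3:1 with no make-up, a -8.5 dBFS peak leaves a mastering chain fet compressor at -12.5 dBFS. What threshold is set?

Input is 6 dB above T (since output overshoot × R = input overshoot: (-12.5 − T)·3 = -8.5 − T gives T = -14.5 dBFS).
Check: -14.5 + (-8.5 − (-14.5))/3 = -14.5 + 2 = -12.5 dBFS. ✓

-14.5 dBFS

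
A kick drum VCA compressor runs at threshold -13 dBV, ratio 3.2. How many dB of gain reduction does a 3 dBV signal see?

The signal is 16 dB above threshold.
At 3.2:1, output sits 16/3.2 = 5 dB above threshold.
GR = overshoot in − overshoot out = 16 − 5 = 11 dB.

11 dB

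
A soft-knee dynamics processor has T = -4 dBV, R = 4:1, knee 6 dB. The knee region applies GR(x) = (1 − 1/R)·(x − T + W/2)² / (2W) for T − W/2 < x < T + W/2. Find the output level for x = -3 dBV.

x − T + W/2 = -3 − (-4) + 3 = 4.
GR = (1 − 1/4) × 4² / 12 = 0.75 × 16 / 12 = 1 dB.
Output = -3 − 1 = -4 dBV.

-4 dBV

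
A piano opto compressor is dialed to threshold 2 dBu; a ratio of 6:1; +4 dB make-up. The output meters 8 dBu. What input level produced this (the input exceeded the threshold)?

14 dBu

Remove make-up: 8 − 4 = 4 dBu.
The compressed level sits 4 − 2 = 2 dB over threshold.
Input overshoot = R × output overshoot = 12 dB → input = 2 + 12 = 14 dBu.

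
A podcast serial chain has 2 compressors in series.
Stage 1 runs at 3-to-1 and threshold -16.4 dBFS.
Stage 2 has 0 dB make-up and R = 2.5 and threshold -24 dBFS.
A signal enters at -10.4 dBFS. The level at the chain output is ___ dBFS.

Stage 1: 6 dB above -16.4 dBFS, reduced 3:1 to 2 dB above → -14.4 dBFS.
Stage 2: overshoot 9.6 dB → 9.6/2.5 = 3.84 dB → -20.16 dBFS.

-20.16 dBFS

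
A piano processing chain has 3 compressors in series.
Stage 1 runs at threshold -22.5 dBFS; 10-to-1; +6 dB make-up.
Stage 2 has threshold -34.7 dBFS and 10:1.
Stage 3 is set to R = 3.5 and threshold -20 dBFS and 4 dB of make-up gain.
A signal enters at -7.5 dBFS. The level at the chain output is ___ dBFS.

-28.73 dBFS

Stage 1: overshoot 15 dB → 15/10 = 1.5 dB → -21 dBFS; +6 dB make-up → -15 dBFS.
Stage 2: -15 dBFS is 19.7 dB over -34.7 dBFS; at 10:1 that becomes 1.97 dB over, giving -32.73 dBFS.
Stage 3: below threshold (-32.73 ≤ -20); passes unchanged; make-up brings it to -28.73 dBFS.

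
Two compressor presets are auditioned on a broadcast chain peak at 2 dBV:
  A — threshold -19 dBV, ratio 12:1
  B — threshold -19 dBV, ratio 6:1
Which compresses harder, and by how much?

A, by 1.75 dB

A: overshoot 21 dB → output overshoot 1.75 dB → GR 19.25 dB.
B: overshoot 21 dB → output overshoot 3.5 dB → GR 17.5 dB.
A applies 1.75 dB more gain reduction.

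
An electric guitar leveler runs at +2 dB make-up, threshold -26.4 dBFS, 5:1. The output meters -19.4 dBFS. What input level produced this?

Before make-up, the level was -19.4 − 2 = -21.4 dBFS.
That's 5 dB above the -26.4 dBFS threshold.
Input overshoot = R × output overshoot = 25 dB → input = -26.4 + 25 = -1.4 dBFS.

-1.4 dBFS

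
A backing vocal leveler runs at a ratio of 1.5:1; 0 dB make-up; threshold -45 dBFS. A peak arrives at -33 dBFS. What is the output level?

-37 dBFS

The input is 12 dB above the -45 dBFS threshold.
1.5:1 compression reduces that to 12/1.5 = 8 dB over.
Output = -45 + 8 = -37 dBFS.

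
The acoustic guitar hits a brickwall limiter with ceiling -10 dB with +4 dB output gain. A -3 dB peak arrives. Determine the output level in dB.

The limiter clamps the peak to its -10 dB ceiling.
Output gain then adds 4 dB: -10 + 4 = -6 dB.

-6 dB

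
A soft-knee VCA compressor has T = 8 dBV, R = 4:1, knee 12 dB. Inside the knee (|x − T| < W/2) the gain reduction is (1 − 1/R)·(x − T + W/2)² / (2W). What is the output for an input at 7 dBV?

x − T + W/2 = 7 − 8 + 6 = 5.
GR = (1 − 1/4) × 5² / 24 = 0.75 × 25 / 24 = 0.78125 dB.
Output = 7 − 0.78125 = 6.21875 dBV.

6.21875 dBV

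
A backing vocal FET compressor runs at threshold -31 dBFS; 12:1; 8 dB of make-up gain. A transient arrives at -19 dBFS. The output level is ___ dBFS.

-22 dBFS

Overshoot: -19 − (-31) = 12 dB.
At 12:1 the overshoot is divided by 12, leaving 1 dB above threshold.
So the level is -31 + 1 = -30 dBFS; make-up adds 8 dB, giving -22 dBFS.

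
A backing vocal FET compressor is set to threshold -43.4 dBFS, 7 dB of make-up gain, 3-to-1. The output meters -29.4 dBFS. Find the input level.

-22.4 dBFS

Remove make-up: -29.4 − 7 = -36.4 dBFS.
The compressed level sits -36.4 − (-43.4) = 7 dB over threshold.
Before 3:1 compression the overshoot was 7 × 3 = 21 dB, so input = -43.4 + 21 = -22.4 dBFS.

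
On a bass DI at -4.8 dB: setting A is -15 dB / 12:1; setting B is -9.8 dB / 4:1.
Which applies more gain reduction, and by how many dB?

A: 10.2 dB over, compressed to 0.85 dB over, so 9.35 dB of GR.
B: 5 dB over, compressed to 1.25 dB over, so 3.75 dB of GR.
A reduces 5.6 dB more.

A, by 5.6 dB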